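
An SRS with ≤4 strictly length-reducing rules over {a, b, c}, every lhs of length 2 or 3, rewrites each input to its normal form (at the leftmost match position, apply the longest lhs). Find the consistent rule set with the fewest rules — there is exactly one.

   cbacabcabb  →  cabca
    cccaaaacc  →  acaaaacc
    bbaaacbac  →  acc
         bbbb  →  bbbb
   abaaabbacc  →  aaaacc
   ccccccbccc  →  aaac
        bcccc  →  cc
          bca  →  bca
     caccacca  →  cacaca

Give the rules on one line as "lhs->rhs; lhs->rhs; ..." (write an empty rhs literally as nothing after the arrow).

abb->a; ba->; cca->ca; ccc->ac

  | cbacabcabb => ccabcabb => cabcabb => cabca
  | cccaaaacc => acaaaacc
  | bbaaacbac => baacbac => acbac => acc
  | bbbb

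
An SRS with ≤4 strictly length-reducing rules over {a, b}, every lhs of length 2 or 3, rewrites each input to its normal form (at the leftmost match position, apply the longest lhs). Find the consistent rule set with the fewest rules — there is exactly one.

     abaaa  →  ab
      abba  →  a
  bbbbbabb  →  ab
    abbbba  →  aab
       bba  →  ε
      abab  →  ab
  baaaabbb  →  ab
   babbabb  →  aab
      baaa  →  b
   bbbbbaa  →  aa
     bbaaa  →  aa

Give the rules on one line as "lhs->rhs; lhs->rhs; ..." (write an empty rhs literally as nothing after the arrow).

ba->b; bb->b; bba->; bbb->a

  | abaaa => abaa => aba => ab
  | abba => a
  | bbbbbabb => abbabb => abb => ab
  | abbbba => aaba => aab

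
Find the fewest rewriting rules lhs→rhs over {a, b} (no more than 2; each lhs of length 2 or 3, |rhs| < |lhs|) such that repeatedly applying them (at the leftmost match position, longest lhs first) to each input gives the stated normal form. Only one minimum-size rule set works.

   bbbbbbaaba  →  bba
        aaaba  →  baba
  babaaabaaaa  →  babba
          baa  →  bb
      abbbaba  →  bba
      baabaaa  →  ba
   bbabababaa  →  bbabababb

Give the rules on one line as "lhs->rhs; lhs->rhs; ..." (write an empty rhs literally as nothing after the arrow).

aa->b; bbb->

  | bbbbbbaaba => bbbaaba => aaba => bba
  | aaaba => baba
  | babaaabaaaa => babbabaaaa => babbabbaa => babbabbb => babba
  | baa => bb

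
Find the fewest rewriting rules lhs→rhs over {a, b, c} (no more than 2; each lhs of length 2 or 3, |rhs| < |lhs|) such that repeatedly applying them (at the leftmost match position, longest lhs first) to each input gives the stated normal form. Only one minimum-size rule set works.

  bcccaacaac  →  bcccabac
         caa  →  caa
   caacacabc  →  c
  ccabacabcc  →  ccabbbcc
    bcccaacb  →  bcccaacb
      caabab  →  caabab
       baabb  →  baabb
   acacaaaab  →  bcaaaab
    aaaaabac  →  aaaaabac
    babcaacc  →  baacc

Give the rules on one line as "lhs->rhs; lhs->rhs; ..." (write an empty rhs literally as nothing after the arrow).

abc->; aca->b

  | bcccaacaac => bcccabac
  | caa
  | caacacabc => cabcabc => cabc => c
  | ccabacabcc => ccabbbcc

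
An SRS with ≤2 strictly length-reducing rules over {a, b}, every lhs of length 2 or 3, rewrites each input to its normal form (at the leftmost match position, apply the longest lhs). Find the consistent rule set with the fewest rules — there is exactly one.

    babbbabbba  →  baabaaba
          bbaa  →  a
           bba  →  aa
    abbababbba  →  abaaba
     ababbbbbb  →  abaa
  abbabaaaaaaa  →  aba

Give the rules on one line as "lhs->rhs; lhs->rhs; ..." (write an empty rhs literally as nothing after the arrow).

aaa->a; bb->a

  | babbbabbba => baababbba => baabaaba
  | bbaa => aaa => a
  | bba => aa
  | abbababbba => aaababbba => ababbba => abaaba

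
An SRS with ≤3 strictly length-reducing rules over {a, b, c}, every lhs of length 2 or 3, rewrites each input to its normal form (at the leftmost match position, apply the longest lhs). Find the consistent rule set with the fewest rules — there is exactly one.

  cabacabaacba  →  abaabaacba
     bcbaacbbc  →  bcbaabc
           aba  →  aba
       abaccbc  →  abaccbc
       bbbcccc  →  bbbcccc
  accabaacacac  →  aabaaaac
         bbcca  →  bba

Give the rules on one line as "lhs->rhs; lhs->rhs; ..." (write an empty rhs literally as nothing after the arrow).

ca->a; cbb->b

  | cabacabaacba => abacabaacba => abaabaacba
  | bcbaacbbc => bcbaabc
  | aba
  | abaccbc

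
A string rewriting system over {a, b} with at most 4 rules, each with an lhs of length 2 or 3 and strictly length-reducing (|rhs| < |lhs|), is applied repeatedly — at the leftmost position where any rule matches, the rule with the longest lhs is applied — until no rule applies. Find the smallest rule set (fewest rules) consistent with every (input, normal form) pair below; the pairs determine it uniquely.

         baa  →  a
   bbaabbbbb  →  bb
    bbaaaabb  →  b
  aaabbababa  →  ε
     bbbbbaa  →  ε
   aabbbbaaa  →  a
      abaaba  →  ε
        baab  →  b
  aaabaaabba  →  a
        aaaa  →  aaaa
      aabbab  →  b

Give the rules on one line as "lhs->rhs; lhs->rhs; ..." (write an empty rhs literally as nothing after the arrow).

aab->; ab->b; ba->; bbb->bb

  | baa => a
  | bbaabbbbb => babbbbb => bbbbb => bbbb => bbb => bb
  | bbaaaabb => baaabb => aabb => b
  | aaabbababa => abababa => bababa => baba => ba => ε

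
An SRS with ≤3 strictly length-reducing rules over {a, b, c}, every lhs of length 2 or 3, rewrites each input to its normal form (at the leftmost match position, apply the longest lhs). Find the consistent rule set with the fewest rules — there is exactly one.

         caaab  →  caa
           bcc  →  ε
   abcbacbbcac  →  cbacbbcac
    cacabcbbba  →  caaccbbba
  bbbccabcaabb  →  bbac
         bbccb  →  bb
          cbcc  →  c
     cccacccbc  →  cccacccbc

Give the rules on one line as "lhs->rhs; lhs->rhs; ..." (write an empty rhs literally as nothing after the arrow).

ab->; bcc->; cab->ac

  | caaab => caa
  | bcc => ε
  | abcbacbbcac => cbacbbcac
  | cacabcbbba => caaccbbba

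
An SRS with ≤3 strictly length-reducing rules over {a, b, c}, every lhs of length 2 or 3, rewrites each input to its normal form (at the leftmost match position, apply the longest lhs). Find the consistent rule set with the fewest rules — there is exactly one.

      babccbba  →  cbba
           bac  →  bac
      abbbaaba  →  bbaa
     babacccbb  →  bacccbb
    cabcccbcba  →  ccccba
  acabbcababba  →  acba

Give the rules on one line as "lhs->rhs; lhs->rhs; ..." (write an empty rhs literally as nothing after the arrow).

  | babccbba => bccbba => cbba
  | bac
  | abbbaaba => bbaaba => bbaa
  | babacccbb => bacccbb

ab->; bc->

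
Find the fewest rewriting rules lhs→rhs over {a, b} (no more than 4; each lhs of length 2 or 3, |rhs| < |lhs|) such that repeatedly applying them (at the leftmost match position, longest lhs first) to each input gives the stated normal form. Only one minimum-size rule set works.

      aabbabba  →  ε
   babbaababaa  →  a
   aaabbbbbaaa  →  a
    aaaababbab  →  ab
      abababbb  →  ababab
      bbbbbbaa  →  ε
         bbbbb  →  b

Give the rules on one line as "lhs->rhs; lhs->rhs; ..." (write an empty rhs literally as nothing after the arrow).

  | aabbabba => bbabba => abba => aa => ε
  | babbaababaa => baaababaa => aababaa => babaa => baa => a
  | aaabbbbbaaa => abbbbbaaa => abbbaaa => abaaa => aaa => a
  | aaaababbab => aababbab => babbab => baab => ab

aa->; baa->a; bb->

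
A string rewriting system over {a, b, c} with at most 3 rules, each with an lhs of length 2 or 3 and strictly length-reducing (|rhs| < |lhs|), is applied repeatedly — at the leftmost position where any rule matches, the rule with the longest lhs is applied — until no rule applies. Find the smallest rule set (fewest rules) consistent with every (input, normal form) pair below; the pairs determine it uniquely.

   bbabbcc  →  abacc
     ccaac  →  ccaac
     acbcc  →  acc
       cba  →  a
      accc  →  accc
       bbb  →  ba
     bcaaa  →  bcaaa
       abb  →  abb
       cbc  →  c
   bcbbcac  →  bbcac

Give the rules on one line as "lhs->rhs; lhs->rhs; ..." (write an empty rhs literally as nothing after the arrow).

bba->ab; bbb->ba; cb->

  | bbabbcc => abbbcc => abacc
  | ccaac
  | acbcc => acc
  | cba => a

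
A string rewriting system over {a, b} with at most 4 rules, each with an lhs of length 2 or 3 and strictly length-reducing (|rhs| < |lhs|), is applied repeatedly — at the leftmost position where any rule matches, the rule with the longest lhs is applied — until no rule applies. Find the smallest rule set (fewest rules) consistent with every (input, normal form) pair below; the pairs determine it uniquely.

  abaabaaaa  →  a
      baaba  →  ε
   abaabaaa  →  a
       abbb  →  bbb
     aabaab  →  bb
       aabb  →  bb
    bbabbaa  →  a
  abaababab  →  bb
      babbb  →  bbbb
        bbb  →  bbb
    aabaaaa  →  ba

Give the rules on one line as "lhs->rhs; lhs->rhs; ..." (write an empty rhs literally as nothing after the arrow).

  | abaabaaaa => baabaaaa => babaaaa => bbaaaa => aaa => aa => a
  | baaba => baba => bba => ε
  | abaabaaa => baabaaa => babaaa => bbaaa => aa => a
  | abbb => bbb

aa->a; ab->b; bba->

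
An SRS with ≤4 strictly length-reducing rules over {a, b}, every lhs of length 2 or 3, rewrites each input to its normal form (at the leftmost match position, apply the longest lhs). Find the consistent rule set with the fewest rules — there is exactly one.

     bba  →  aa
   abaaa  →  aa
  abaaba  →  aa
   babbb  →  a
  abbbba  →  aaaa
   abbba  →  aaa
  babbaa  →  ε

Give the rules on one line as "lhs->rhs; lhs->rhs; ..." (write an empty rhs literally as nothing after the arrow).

ba->a; baa->; bab->; bb->a

  | bba => aa
  | abaaa => aa
  | abaaba => aba => aa
  | babbb => bb => a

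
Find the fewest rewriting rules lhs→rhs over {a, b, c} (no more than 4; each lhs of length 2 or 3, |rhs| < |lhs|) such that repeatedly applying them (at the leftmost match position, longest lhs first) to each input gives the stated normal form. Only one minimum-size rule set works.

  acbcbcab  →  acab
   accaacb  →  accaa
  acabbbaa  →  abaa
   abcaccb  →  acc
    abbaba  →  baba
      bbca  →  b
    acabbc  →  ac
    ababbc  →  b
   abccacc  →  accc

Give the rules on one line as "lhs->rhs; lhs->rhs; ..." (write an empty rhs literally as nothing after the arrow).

abb->b; bc->b; bca->c; cb->

  | acbcbcab => acbcab => acab
  | accaacb => accaa
  | acabbbaa => acbbaa => abaa
  | abcaccb => acccb => acc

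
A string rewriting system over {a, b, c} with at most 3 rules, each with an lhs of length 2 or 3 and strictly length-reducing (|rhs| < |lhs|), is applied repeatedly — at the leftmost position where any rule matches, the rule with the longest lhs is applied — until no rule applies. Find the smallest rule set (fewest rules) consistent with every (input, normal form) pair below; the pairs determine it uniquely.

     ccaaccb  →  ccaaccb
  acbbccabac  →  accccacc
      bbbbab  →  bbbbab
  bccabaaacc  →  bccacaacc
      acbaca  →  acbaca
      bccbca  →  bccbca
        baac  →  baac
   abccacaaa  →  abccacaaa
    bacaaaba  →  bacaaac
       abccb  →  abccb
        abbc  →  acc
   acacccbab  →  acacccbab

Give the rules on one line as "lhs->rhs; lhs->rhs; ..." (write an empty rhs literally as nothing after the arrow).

  | ccaaccb
  | acbbccabac => accccabac => accccacc
  | bbbbab
  | bccabaaacc => bccacaacc

aba->ac; bbc->cc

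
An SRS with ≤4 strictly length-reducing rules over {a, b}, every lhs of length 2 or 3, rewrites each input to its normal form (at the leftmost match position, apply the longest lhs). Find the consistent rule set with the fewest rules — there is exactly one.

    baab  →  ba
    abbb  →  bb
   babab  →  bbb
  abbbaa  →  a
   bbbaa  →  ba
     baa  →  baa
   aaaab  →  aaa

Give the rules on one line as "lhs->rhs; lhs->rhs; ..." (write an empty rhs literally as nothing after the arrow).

ab->; aba->b; bba->

  | baab => ba
  | abbb => bb
  | babab => bbb
  | abbbaa => bbaa => a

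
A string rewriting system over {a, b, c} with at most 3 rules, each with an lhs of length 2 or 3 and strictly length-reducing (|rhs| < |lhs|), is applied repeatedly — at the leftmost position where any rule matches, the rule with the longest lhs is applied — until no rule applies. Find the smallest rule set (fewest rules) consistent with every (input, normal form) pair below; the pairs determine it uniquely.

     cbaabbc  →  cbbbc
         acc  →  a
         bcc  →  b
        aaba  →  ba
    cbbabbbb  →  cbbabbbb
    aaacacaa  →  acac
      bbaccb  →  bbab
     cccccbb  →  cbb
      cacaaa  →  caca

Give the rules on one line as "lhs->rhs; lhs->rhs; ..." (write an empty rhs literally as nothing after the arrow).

  | cbaabbc => cbbbc
  | acc => a
  | bcc => b
  | aaba => ba

aa->; cc->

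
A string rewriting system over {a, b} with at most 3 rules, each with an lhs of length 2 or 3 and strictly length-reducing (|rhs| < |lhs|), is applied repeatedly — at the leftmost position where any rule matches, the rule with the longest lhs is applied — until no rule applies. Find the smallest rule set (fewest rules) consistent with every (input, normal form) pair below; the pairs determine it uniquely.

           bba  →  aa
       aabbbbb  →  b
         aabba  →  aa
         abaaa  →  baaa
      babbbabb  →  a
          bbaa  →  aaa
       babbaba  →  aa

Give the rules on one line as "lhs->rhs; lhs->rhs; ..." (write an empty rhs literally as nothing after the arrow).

ab->b; bb->a

  | bba => aa
  | aabbbbb => abbbbb => bbbbb => abbb => bbb => ab => b
  | aabba => abba => bba => aa
  | abaaa => baaa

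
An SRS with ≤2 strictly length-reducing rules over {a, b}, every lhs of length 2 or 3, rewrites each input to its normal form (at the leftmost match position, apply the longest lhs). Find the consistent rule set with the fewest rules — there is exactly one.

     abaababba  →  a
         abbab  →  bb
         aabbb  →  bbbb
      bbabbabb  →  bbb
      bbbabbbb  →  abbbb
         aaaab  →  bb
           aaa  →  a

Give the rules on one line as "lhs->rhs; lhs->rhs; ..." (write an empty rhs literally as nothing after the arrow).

aa->b; ba->a

  | abaababba => aaababba => bababba => ababba => aabba => bbba => bba => ba => a
  | abbab => abab => aab => bb
  | aabbb => bbbb
  | bbabbabb => babbabb => abbabb => ababb => aabb => bbb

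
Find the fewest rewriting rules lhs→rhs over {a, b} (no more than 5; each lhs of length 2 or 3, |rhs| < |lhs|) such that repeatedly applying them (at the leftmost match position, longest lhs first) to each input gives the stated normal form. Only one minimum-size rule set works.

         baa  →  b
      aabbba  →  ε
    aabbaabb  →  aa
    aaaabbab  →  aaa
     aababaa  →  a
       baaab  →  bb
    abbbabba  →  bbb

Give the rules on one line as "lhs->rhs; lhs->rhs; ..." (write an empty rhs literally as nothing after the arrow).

ab->; aba->; abb->; ba->b

  | baa => ba => b
  | aabbba => aba => ε
  | aabbaabb => aaabb => aa
  | aaaabbab => aaaab => aaa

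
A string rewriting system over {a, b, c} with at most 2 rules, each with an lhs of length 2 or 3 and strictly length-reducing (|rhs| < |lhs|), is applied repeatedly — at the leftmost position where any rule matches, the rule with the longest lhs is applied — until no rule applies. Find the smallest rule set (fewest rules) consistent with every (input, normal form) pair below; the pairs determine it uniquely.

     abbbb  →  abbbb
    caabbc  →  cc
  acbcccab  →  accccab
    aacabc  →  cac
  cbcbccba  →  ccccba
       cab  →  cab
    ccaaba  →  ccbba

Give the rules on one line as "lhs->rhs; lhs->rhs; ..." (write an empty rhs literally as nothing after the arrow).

aa->b; bc->c

  | abbbb
  | caabbc => cbbbc => cbbc => cbc => cc
  | acbcccab => accccab
  | aacabc => bcabc => cabc => cac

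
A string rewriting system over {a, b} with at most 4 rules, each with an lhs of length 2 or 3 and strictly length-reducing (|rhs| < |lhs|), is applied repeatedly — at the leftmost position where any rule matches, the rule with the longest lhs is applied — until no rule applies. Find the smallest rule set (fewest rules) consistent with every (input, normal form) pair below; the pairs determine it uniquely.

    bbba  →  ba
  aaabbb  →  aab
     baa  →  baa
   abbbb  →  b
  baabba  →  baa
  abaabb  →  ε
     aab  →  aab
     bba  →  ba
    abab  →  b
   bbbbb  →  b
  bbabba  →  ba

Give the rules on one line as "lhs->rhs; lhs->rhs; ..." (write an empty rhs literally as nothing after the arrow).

  | bbba => bba => ba
  | aaabbb => aab
  | baa
  | abbbb => bb => b

aba->; abb->; bb->b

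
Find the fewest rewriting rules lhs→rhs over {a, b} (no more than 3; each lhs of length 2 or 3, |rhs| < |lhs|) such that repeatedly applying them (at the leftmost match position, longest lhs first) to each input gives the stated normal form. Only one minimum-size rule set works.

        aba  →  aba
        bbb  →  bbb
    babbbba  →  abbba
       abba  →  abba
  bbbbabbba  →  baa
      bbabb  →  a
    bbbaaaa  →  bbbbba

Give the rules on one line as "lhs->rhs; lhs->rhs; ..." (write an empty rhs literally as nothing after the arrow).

aaa->bb; bab->a

  | aba
  | bbb
  | babbbba => abbba
  | abba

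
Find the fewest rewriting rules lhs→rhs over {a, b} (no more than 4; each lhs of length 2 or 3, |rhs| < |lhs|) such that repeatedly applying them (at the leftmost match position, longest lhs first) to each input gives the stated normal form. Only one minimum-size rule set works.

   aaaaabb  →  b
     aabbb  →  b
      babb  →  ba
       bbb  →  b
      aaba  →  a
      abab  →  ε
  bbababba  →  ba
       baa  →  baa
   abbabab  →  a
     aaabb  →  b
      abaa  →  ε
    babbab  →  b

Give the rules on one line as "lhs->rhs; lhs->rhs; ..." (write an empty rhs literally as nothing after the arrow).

aaa->; aab->; ab->a; bb->b

  | aaaaabb => aabb => b
  | aabbb => bb => b
  | babb => bab => ba
  | bbb => bb => b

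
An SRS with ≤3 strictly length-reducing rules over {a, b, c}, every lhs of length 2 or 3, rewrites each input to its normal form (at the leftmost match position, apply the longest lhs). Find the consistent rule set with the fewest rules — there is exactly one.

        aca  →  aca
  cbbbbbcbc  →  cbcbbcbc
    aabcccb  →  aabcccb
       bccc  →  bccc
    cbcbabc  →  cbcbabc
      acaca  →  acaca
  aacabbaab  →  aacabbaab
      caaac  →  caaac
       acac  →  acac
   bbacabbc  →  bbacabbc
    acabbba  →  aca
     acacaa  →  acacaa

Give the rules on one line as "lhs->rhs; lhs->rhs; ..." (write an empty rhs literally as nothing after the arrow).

bbb->bc; bca->

  | aca
  | cbbbbbcbc => cbcbbcbc
  | aabcccb
  | bccc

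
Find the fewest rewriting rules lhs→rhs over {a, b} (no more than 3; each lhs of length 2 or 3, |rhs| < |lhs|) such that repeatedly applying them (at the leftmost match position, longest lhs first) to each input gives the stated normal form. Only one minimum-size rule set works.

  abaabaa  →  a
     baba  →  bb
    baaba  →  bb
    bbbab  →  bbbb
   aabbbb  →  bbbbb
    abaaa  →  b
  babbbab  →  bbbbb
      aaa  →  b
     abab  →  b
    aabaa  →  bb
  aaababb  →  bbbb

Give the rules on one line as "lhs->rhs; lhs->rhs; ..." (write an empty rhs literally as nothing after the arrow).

aa->b; aba->; ba->b

  | abaabaa => abaa => a
  | baba => bba => bb
  | baaba => baba => bba => bb
  | bbbab => bbbb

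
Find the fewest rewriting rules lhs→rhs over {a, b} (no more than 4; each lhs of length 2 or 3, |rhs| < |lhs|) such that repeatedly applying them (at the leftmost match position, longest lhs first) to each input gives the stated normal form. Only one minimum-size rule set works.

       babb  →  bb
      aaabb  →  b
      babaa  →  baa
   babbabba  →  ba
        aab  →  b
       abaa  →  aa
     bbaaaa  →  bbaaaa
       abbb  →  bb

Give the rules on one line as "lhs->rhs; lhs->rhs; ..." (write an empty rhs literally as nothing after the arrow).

aab->b; ab->; bbb->b

  | babb => bb
  | aaabb => abb => b
  | babaa => baa
  | babbabba => bbabba => bbba => ba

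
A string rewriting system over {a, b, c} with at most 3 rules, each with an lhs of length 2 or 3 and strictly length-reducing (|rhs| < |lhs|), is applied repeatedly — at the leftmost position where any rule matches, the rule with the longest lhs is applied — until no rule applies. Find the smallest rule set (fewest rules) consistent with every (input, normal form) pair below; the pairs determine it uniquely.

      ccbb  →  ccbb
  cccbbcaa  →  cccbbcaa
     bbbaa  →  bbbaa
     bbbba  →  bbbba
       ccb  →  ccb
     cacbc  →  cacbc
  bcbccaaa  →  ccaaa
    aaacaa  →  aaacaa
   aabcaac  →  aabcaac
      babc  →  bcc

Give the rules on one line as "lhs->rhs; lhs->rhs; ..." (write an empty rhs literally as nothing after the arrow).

  | ccbb
  | cccbbcaa
  | bbbaa
  | bbbba

bab->bc; bcb->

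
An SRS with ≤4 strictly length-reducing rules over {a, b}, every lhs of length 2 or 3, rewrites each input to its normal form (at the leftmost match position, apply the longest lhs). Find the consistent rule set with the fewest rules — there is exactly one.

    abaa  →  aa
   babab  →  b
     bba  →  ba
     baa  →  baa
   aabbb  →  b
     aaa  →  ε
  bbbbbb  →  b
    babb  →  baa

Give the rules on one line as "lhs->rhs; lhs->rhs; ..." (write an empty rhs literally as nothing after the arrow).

aaa->; ab->; abb->aa; bb->b

  | abaa => aa
  | babab => bab => b
  | bba => ba
  | baa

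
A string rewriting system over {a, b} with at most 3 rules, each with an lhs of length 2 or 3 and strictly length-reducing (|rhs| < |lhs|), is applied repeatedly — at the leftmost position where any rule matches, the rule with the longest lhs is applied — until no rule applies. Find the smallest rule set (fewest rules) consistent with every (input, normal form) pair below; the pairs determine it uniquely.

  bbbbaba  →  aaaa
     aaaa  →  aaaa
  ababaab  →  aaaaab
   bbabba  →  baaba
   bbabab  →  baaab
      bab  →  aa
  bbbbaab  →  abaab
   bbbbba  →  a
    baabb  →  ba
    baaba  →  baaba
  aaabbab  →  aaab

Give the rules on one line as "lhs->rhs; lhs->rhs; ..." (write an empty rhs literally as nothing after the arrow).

  | bbbbaba => ababa => aaaa
  | aaaa
  | ababaab => aaaaab
  | bbabba => baaba

abb->; bab->aa; bbb->a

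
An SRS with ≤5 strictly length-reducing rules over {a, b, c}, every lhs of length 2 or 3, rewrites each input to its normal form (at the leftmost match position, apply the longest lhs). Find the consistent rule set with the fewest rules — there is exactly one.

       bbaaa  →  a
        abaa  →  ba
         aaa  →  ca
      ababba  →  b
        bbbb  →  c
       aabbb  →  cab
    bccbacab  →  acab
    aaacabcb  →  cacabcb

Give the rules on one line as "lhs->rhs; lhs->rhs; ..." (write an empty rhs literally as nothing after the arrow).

aa->c; aba->b; bb->a; cc->a

  | bbaaa => aaaa => caa => cc => a
  | abaa => ba
  | aaa => ca
  | ababba => bbba => aba => b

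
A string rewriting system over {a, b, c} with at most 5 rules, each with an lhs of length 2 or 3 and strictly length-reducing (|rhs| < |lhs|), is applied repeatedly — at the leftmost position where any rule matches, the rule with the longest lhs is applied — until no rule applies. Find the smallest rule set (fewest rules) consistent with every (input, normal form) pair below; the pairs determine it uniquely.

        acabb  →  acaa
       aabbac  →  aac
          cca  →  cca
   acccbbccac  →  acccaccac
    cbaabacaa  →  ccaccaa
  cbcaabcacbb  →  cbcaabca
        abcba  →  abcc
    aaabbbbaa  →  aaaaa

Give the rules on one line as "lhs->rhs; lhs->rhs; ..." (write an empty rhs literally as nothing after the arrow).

  | acabb => acaa
  | aabbac => aac
  | cca
  | acccbbccac => acccaccac

acb->b; ba->c; bb->a; bba->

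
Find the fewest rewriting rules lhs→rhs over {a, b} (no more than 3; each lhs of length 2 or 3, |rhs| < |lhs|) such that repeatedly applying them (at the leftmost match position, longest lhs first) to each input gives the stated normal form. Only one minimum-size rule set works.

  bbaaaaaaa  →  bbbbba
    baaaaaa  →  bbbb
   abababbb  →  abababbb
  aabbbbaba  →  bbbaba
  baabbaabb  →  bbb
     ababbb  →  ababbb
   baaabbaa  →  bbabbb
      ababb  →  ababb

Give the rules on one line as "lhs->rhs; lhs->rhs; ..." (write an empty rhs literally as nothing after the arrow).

  | bbaaaaaaa => bbbaaaaa => bbbbaaa => bbbbba
  | baaaaaa => bbaaaa => bbbaa => bbbb
  | abababbb
  | aabbbbaba => bbbaba

aa->b; aab->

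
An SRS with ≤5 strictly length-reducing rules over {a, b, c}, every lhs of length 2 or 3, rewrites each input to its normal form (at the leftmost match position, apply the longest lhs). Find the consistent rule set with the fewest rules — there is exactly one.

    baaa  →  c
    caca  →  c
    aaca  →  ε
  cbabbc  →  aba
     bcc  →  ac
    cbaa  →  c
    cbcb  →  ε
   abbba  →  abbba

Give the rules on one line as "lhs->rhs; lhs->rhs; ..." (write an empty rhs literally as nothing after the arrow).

  | baaa => bca => aa => c
  | caca => bca => aa => c
  | aaca => cca => cb => ε
  | cbabbc => abbc => aba

aa->c; bc->a; ca->b; cb->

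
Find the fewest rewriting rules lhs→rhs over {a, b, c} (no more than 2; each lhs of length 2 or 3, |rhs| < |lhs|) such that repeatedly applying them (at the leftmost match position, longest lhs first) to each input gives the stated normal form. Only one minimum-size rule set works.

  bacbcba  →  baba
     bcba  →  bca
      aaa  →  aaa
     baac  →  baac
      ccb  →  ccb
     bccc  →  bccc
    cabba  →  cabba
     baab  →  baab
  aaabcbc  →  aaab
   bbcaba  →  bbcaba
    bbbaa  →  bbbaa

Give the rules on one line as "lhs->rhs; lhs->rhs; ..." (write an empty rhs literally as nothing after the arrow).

  | bacbcba => baba
  | bcba => bca
  | aaa
  | baac

cba->ca; cbc->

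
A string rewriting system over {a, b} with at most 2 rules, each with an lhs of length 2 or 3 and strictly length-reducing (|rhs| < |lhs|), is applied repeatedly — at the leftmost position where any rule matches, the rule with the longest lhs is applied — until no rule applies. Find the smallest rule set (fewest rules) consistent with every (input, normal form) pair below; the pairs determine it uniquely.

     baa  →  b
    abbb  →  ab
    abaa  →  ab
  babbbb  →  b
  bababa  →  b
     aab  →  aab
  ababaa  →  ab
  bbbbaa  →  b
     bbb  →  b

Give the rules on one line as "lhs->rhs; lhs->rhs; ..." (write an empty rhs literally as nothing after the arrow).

ba->b; bb->b

  | baa => ba => b
  | abbb => abb => ab
  | abaa => aba => ab
  | babbbb => bbbbb => bbbb => bbb => bb => b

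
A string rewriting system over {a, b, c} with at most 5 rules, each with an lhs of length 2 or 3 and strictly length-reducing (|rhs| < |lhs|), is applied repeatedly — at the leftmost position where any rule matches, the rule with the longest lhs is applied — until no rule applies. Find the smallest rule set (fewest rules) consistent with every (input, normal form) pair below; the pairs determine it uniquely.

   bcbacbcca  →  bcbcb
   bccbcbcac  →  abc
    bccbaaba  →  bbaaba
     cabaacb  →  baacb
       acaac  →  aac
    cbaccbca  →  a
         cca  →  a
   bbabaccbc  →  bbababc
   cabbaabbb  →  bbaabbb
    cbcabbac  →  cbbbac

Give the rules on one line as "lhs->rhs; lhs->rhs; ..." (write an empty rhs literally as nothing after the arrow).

bbc->a; ca->; cba->cb; cc->

  | bcbacbcca => bcbcbcca => bcbcba => bcbcb
  | bccbcbcac => bbcbcac => abcac => abc
  | bccbaaba => bbaaba
  | cabaacb => baacb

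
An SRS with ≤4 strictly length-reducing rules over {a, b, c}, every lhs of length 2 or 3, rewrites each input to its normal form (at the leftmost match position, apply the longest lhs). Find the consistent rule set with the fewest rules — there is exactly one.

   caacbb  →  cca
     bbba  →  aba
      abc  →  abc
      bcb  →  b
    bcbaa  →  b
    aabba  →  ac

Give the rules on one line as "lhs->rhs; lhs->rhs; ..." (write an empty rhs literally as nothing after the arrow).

  | caacbb => ccbb => cca
  | bbba => aba
  | abc
  | bcb => b

aa->; bb->a; bba->ac; bcb->b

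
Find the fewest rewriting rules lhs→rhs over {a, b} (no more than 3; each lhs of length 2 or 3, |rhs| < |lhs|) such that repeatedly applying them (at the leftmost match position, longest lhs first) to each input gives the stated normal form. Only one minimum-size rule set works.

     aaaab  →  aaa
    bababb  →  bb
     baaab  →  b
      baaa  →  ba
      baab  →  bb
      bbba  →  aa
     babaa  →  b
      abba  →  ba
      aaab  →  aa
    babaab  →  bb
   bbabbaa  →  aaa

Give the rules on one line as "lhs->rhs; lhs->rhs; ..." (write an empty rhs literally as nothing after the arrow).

  | aaaab => aaa
  | bababb => babb => bb
  | baaab => bab => b
  | baaa => ba

ab->; baa->b; bbb->a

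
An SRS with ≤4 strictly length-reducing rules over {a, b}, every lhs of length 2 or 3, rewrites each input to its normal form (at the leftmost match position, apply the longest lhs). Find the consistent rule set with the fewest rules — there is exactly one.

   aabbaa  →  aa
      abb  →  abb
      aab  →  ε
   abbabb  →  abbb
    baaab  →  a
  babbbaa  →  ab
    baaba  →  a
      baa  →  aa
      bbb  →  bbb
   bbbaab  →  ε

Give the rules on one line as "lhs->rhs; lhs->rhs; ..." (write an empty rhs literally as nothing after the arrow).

  | aabbaa => baa => aa
  | abb
  | aab => ε
  | abbabb => ababb => abbb

aab->; aba->ab; ba->a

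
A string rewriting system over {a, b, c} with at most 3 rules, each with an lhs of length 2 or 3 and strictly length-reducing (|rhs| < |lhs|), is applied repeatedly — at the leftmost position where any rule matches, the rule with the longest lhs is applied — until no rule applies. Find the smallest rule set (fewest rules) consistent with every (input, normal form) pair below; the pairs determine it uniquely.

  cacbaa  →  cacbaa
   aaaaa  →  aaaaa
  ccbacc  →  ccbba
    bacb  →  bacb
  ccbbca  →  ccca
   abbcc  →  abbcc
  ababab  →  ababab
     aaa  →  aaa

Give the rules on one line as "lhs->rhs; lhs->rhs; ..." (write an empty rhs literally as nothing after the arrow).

  | cacbaa
  | aaaaa
  | ccbacc => ccbba
  | bacb

acc->ba; bca->ca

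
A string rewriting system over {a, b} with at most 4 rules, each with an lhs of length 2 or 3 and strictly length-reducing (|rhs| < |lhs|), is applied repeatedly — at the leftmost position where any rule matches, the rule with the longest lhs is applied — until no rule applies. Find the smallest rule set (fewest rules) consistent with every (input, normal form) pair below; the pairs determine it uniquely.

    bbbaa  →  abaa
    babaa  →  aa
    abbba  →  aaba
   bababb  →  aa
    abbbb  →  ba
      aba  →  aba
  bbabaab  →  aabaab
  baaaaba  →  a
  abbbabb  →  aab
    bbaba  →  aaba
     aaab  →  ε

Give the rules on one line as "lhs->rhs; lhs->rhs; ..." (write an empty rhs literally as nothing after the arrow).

  | bbbaa => abaa
  | babaa => aa
  | abbba => aaba
  | bababb => abb => aa

aaa->ba; bab->; bb->a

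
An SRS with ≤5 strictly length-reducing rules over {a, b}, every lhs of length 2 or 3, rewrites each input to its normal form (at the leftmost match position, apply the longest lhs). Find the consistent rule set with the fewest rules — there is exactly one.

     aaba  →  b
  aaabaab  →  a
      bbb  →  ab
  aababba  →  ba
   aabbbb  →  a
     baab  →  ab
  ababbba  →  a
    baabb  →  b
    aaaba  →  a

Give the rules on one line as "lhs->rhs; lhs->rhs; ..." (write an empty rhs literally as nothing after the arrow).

aa->b; aba->ba; bab->ba; bb->a

  | aaba => bba => aa => b
  | aaabaab => babaab => baaab => bbab => aab => bb => a
  | bbb => ab
  | aababba => bbabba => aabba => bbba => aba => ba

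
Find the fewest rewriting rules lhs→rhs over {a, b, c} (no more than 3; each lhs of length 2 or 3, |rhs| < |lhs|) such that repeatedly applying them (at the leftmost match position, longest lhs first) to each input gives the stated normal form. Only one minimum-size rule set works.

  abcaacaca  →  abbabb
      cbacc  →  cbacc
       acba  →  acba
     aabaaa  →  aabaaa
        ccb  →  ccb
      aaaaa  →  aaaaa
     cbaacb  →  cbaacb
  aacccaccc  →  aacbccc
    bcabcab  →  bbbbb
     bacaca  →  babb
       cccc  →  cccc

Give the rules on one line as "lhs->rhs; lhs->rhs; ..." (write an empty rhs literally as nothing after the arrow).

  | abcaacaca => abbacaca => abbabca => abbabb
  | cbacc
  | acba
  | aabaaa

ca->b; cca->b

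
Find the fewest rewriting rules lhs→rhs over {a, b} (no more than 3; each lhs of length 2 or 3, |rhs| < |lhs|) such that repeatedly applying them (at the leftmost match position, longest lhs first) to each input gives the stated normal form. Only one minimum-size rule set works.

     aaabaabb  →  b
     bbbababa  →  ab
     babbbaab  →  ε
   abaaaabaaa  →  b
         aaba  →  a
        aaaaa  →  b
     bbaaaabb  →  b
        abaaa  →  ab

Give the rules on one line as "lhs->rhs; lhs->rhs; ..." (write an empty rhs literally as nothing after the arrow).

aa->b; ba->b; bb->

  | aaabaabb => babaabb => bbaabb => aabb => bbb => b
  | bbbababa => bababa => bbaba => aba => ab
  | babbbaab => bbbbaab => bbaab => aab => bb => ε
  | abaaaabaaa => abaaabaaa => abaabaaa => ababaaa => abbaaa => aaaa => baa => ba => b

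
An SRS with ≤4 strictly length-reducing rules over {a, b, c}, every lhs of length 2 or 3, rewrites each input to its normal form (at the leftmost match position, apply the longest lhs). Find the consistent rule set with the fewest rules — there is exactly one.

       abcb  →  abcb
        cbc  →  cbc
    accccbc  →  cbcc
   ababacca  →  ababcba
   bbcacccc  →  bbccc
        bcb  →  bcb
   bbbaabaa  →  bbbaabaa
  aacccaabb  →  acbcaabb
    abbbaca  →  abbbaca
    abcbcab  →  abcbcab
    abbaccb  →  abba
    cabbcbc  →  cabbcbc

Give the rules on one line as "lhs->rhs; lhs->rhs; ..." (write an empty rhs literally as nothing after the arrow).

  | abcb
  | cbc
  | accccbc => cbccbc => cbcc
  | ababacca => ababcba

acc->cb; cbb->a; ccb->c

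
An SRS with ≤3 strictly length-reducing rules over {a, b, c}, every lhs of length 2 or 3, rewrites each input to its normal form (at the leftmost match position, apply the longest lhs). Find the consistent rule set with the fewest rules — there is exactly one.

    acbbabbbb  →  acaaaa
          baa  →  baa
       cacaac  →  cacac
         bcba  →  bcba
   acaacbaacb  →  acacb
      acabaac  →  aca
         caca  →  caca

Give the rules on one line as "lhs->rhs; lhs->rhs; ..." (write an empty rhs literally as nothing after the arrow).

  | acbbabbbb => acaabbbb => acaaabb => acaaaa
  | baa
  | cacaac => cacac
  | bcba

aac->ac; bac->; bb->a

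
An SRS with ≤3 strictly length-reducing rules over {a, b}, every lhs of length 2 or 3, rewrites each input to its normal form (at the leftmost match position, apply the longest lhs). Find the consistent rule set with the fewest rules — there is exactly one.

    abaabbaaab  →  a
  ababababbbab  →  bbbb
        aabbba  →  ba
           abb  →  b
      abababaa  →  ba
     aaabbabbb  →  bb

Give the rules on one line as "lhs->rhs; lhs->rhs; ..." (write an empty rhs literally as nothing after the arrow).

ab->; aba->; baa->a

  | abaabbaaab => abbaaab => baaab => aab => a
  | ababababbbab => bababbbab => bbbbab => bbbb
  | aabbba => abba => ba
  | abb => b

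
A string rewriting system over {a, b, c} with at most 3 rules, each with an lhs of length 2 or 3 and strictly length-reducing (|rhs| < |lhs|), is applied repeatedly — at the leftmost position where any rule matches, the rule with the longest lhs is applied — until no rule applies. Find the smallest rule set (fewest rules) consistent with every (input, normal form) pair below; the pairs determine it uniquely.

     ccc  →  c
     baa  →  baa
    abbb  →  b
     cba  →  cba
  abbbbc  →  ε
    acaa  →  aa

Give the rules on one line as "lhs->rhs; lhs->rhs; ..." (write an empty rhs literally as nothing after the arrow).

ac->; bb->c; cc->

  | ccc => c
  | baa
  | abbb => acb => b
  | cba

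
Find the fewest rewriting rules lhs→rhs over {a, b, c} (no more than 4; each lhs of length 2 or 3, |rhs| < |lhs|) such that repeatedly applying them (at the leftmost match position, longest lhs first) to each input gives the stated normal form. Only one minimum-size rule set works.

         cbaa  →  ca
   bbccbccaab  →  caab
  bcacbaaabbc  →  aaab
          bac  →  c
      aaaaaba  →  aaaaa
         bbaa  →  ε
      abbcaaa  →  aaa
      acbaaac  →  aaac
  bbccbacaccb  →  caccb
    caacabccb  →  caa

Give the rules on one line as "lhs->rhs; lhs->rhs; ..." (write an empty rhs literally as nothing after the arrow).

  | cbaa => ca
  | bbccbccaab => bcbccaab => bccaab => caab
  | bcacbaaabbc => acbaaabbc => baaaabbc => aaabbc => aaab
  | bac => c

acb->ba; ba->; bc->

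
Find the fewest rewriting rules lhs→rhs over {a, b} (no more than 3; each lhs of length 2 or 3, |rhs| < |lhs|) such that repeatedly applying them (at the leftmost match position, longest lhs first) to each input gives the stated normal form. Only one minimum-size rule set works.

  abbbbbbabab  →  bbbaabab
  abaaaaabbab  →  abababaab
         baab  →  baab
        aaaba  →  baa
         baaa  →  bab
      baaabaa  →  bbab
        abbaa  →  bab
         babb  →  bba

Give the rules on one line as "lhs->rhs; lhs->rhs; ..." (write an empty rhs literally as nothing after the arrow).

  | abbbbbbabab => babbbbabab => bbabbabab => bbbaabab
  | abaaaaabbab => ababaabbab => abababaab
  | baab
  | aaaba => abba => baa

aaa->ab; abb->ba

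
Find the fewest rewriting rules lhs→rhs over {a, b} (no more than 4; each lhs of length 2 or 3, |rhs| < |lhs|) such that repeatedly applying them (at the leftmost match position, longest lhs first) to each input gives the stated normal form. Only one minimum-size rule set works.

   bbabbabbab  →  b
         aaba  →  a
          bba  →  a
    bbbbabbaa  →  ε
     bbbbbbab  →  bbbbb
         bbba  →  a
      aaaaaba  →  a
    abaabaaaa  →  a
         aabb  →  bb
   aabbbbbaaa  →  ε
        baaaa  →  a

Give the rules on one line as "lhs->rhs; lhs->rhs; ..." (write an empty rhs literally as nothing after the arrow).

aa->; aaa->; ba->a; bab->

  | bbabbabbab => bbabbab => bbab => b
  | aaba => ba => a
  | bba => ba => a
  | bbbbabbaa => bbbbaa => bbbaa => bbaa => baa => aa => ε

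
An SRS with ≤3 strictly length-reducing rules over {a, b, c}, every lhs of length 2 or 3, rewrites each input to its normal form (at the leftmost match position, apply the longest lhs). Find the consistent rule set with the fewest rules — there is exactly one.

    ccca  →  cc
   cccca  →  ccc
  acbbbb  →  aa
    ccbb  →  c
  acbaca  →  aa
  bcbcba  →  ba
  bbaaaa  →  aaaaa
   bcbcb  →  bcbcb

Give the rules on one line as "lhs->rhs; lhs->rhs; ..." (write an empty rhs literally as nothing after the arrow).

bb->a; ca->; cba->a

  | ccca => cc
  | cccca => ccc
  | acbbbb => acabb => abb => aa
  | ccbb => cca => c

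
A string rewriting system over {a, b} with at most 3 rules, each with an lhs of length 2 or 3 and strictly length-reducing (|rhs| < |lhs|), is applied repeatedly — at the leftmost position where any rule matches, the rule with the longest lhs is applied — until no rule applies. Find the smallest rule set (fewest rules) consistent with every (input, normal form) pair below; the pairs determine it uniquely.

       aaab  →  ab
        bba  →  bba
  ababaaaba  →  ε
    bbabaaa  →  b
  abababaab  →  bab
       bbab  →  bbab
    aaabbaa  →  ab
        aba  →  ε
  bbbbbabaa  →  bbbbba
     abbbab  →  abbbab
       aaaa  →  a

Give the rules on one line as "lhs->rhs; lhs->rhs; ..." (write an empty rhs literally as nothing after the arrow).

  | aaab => aab => ab
  | bba
  | ababaaaba => baaaba => aba => ε
  | bbabaaa => bbaa => b

aa->a; aba->; baa->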